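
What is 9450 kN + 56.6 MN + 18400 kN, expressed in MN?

84.45 MN

In MN:
  9450 kN = 9450e-3 MN = 9.45
  56.6 MN → 56.6
  18400 kN = 18400e-3 MN = 18.4
Sum: 9.45 + 56.6 + 18.4 = 84.45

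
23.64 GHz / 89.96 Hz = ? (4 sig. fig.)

262800000

(23.64 × 10^9) / (89.96) = 0.26278 × 10^9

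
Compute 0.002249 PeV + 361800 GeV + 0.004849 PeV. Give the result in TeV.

In TeV:
  0.002249 PeV = 0.002249 × 10³ TeV = 2.249
  361800 GeV = 361800 × 10⁻³ TeV = 361.8
  0.004849 PeV = 0.004849 × 10³ TeV = 4.849
Sum: 2.249 + 361.8 + 4.849 = 368.898

368.898 TeV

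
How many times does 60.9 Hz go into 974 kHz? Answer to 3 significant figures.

(974e3) / (60.9) = 15.99e3

16000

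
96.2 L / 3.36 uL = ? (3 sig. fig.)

(96.2) / (3.36e-6) = 28.63e6

28600000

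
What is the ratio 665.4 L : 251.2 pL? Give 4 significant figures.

(665.4) / (251.2 × 10⁻¹²) = 2.6489 × 10¹²

2649000000000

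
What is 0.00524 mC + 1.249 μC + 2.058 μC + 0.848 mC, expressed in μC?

In μC:
  0.00524 mC = 0.00524 × 10^3 μC = 5.24
  1.249 μC → 1.249
  2.058 μC → 2.058
  0.848 mC = 0.848 × 10^3 μC = 848
Sum: 5.24 + 1.249 + 2.058 + 848 = 856.547

856.547 μC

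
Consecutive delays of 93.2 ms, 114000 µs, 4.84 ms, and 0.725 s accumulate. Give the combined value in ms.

In ms:
  93.2 ms → 93.2
  114000 µs = 114000e-3 ms = 114
  4.84 ms → 4.84
  0.725 s = 0.725e3 ms = 725
Sum: 93.2 + 114 + 4.84 + 725 = 937.04

937.04 ms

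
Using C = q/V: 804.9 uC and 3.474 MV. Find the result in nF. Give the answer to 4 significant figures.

(804.9 × 10⁻⁶) / (3.474 × 10⁶) = 231.693 × 10⁻¹² F

0.2317 nF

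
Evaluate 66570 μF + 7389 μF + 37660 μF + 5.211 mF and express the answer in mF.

116.83 mF

In mF:
  66570 μF = 66570 × 10⁻³ mF = 66.57
  7389 μF = 7389 × 10⁻³ mF = 7.389
  37660 μF = 37660 × 10⁻³ mF = 37.66
  5.211 mF → 5.211
Sum: 66.57 + 7.389 + 37.66 + 5.211 = 116.83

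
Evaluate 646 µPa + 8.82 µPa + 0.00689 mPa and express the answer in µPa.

661.71 µPa

In µPa:
  646 µPa → 646
  8.82 µPa → 8.82
  0.00689 mPa = 0.00689 × 10^3 µPa = 6.89
Sum: 646 + 8.82 + 6.89 = 661.71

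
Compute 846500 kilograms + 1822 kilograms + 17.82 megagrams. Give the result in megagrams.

866.142 megagrams

In megagrams:
  846500 kilograms = 846500 × 10⁻³ megagrams = 846.5
  1822 kilograms = 1822 × 10⁻³ megagrams = 1.822
  17.82 megagrams → 17.82
Sum: 846.5 + 1.822 + 17.82 = 866.142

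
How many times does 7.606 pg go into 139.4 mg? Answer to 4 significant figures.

18330000000

(139.4 × 10⁻³) / (7.606 × 10⁻¹²) = 18.328 × 10⁹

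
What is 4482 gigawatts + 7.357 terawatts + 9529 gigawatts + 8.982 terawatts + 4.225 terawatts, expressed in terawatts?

34.575 terawatts

In terawatts:
  4482 gigawatts = 4482e-3 terawatts = 4.482
  7.357 terawatts → 7.357
  9529 gigawatts = 9529e-3 terawatts = 9.529
  8.982 terawatts → 8.982
  4.225 terawatts → 4.225
Sum: 4.482 + 7.357 + 9.529 + 8.982 + 4.225 = 34.575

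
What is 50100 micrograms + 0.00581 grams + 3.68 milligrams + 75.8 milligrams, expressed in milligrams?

135.39 milligrams

In milligrams:
  50100 micrograms = 50100 × 10^-3 milligrams = 50.1
  0.00581 grams = 0.00581 × 10^3 milligrams = 5.81
  3.68 milligrams → 3.68
  75.8 milligrams → 75.8
Sum: 50.1 + 5.81 + 3.68 + 75.8 = 135.39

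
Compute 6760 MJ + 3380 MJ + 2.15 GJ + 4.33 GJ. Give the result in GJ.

16.62 GJ

In GJ:
  6760 MJ = 6760 × 10^-3 GJ = 6.76
  3380 MJ = 3380 × 10^-3 GJ = 3.38
  2.15 GJ → 2.15
  4.33 GJ → 4.33
Sum: 6.76 + 3.38 + 2.15 + 4.33 = 16.62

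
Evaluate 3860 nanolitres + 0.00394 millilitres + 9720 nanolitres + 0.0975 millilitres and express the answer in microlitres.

In microlitres:
  3860 nanolitres = 3860 × 10^-3 microlitres = 3.86
  0.00394 millilitres = 0.00394 × 10^3 microlitres = 3.94
  9720 nanolitres = 9720 × 10^-3 microlitres = 9.72
  0.0975 millilitres = 0.0975 × 10^3 microlitres = 97.5
Sum: 3.86 + 3.94 + 9.72 + 97.5 = 115.02

115.02 microlitres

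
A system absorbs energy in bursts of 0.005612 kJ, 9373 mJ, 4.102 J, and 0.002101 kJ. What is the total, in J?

In J:
  0.005612 kJ = 0.005612 × 10³ J = 5.612
  9373 mJ = 9373 × 10⁻³ J = 9.373
  4.102 J → 4.102
  0.002101 kJ = 0.002101 × 10³ J = 2.101
Sum: 5.612 + 9.373 + 4.102 + 2.101 = 21.188

21.188 J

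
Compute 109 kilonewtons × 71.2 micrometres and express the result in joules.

7.7608 joules

109 × 10^3 × 71.2 × 10^-6 = 7760.8 × 10^-3 J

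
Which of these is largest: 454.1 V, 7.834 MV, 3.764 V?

7.834 MV

454.1 V = 454.1 V
7.834 MV = 7834000 V
3.764 V = 3.764 V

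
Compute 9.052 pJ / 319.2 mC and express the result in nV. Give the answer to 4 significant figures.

0.02836 nV

(9.052 × 10^-12) / (319.2 × 10^-3) = 0.0283584 × 10^-9 V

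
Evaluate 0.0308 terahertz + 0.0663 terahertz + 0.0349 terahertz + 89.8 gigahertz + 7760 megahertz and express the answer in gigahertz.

In gigahertz:
  0.0308 terahertz = 0.0308 × 10³ gigahertz = 30.8
  0.0663 terahertz = 0.0663 × 10³ gigahertz = 66.3
  0.0349 terahertz = 0.0349 × 10³ gigahertz = 34.9
  89.8 gigahertz → 89.8
  7760 megahertz = 7760 × 10⁻³ gigahertz = 7.76
Sum: 30.8 + 66.3 + 34.9 + 89.8 + 7.76 = 229.56

229.56 gigahertz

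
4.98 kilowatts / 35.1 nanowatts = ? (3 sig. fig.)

142000000000

(4.98 × 10³) / (35.1 × 10⁻⁹) = 0.1419 × 10¹²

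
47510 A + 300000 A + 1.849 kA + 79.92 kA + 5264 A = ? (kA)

In kA:
  47510 A = 47510e-3 kA = 47.51
  300000 A = 300000e-3 kA = 300
  1.849 kA → 1.849
  79.92 kA → 79.92
  5264 A = 5264e-3 kA = 5.264
Sum: 47.51 + 300 + 1.849 + 79.92 + 5.264 = 434.543

434.543 kA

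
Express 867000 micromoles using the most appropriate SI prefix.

= 867 × 10^-3 moles; 10^-3 is milli.

867 millimoles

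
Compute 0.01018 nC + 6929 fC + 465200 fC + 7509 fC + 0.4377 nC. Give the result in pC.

In pC:
  0.01018 nC = 0.01018 × 10³ pC = 10.18
  6929 fC = 6929 × 10⁻³ pC = 6.929
  465200 fC = 465200 × 10⁻³ pC = 465.2
  7509 fC = 7509 × 10⁻³ pC = 7.509
  0.4377 nC = 0.4377 × 10³ pC = 437.7
Sum: 10.18 + 6.929 + 465.2 + 7.509 + 437.7 = 927.518

927.518 pC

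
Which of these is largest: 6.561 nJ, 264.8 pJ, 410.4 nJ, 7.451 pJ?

410.4 nJ

6.561 nJ = 0.000000006561 J
264.8 pJ = 0.0000000002648 J
410.4 nJ = 0.0000004104 J
7.451 pJ = 0.000000000007451 J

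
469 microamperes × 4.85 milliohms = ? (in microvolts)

2.27465 microvolts

469 × 10^-6 × 4.85 × 10^-3 = 2274.65 × 10^-9 V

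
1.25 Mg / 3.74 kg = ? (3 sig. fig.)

(1.25 × 10^6) / (3.74 × 10^3) = 0.3342 × 10^3

334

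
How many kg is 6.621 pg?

pico = 1e-12, kilo = 1e3; factor is 1e-15.
6.621 × 1e-15 = 0.000000000000006621

0.000000000000006621 kg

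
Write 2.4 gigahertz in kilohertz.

giga = 10^9, kilo = 10^3; factor is 10^6.
2.4 × 10^6 = 2400000

2400000 kilohertz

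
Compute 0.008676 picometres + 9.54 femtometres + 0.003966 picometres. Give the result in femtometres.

22.182 femtometres

In femtometres:
  0.008676 picometres = 0.008676e3 femtometres = 8.676
  9.54 femtometres → 9.54
  0.003966 picometres = 0.003966e3 femtometres = 3.966
Sum: 8.676 + 9.54 + 3.966 = 22.182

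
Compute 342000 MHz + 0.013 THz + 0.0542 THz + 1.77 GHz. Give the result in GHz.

In GHz:
  342000 MHz = 342000 × 10⁻³ GHz = 342
  0.013 THz = 0.013 × 10³ GHz = 13
  0.0542 THz = 0.0542 × 10³ GHz = 54.2
  1.77 GHz → 1.77
Sum: 342 + 13 + 54.2 + 1.77 = 410.97

410.97 GHz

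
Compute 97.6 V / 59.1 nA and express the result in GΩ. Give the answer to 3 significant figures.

1.65 GΩ

(97.6) / (59.1e-9) = 1.6514e9 Ω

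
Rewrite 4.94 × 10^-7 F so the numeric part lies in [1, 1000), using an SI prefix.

= 494 × 10^-9 F; 10^-9 is nano.

494 nF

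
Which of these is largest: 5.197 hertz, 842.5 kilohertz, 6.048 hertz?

842.5 kilohertz

5.197 hertz = 5.197 hertz
842.5 kilohertz = 842500 hertz
6.048 hertz = 6.048 hertz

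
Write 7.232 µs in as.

micro = 10⁻⁶, atto = 10⁻¹⁸; factor is 10¹².
7.232 × 10¹² = 7232000000000

7232000000000 as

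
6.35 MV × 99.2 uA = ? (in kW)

0.62992 kW

6.35 × 10⁶ × 99.2 × 10⁻⁶ = 629.92 W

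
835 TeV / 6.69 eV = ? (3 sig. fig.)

125000000000000

(835 × 10^12) / (6.69) = 124.8 × 10^12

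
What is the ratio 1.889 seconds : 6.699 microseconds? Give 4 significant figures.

282000

(1.889) / (6.699 × 10^-6) = 0.28198 × 10^6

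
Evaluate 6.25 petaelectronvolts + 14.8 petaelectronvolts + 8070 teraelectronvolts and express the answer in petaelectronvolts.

29.12 petaelectronvolts

In petaelectronvolts:
  6.25 petaelectronvolts → 6.25
  14.8 petaelectronvolts → 14.8
  8070 teraelectronvolts = 8070e-3 petaelectronvolts = 8.07
Sum: 6.25 + 14.8 + 8.07 = 29.12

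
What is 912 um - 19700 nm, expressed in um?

892.3 um

In um:
  912 um → 912
  19700 nm = 19700 × 10⁻³ um = 19.7
Difference: 912 - 19.7 = 892.3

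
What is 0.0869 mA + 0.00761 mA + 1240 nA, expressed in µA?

In µA:
  0.0869 mA = 0.0869 × 10^3 µA = 86.9
  0.00761 mA = 0.00761 × 10^3 µA = 7.61
  1240 nA = 1240 × 10^-3 µA = 1.24
Sum: 86.9 + 7.61 + 1.24 = 95.75

95.75 µA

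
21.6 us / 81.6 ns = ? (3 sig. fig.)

265

(21.6 × 10⁻⁶) / (81.6 × 10⁻⁹) = 0.2647 × 10³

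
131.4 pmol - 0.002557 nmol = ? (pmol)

In pmol:
  131.4 pmol → 131.4
  0.002557 nmol = 0.002557e3 pmol = 2.557
Difference: 131.4 - 2.557 = 128.843

128.843 pmol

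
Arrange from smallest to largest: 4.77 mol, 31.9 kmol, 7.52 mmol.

7.52 mmol < 4.77 mol < 31.9 kmol

4.77 mol = 4.77 mol
31.9 kmol = 31900 mol
7.52 mmol = 0.00752 mol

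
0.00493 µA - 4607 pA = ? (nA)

In nA:
  0.00493 µA = 0.00493e3 nA = 4.93
  4607 pA = 4607e-3 nA = 4.607
Difference: 4.93 - 4.607 = 0.323

0.323 nA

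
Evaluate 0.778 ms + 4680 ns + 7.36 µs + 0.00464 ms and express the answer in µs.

794.68 µs

In µs:
  0.778 ms = 0.778 × 10^3 µs = 778
  4680 ns = 4680 × 10^-3 µs = 4.68
  7.36 µs → 7.36
  0.00464 ms = 0.00464 × 10^3 µs = 4.64
Sum: 778 + 4.68 + 7.36 + 4.64 = 794.68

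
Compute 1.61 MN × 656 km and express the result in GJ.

1.61 × 10^6 × 656 × 10^3 = 1056.16 × 10^9 J

1056.16 GJ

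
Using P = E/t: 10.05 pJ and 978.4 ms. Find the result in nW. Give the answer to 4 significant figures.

0.01027 nW

(10.05 × 10⁻¹²) / (978.4 × 10⁻³) = 0.0102719 × 10⁻⁹ W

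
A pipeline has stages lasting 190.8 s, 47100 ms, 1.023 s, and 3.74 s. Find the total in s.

242.663 s

In s:
  190.8 s → 190.8
  47100 ms = 47100e-3 s = 47.1
  1.023 s → 1.023
  3.74 s → 3.74
Sum: 190.8 + 47.1 + 1.023 + 3.74 = 242.663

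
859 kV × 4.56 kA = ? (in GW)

3.91704 GW

859 × 10³ × 4.56 × 10³ = 3917.04 × 10⁶ W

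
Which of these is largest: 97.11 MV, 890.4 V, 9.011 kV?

97.11 MV

97.11 MV = 97110000 V
890.4 V = 890.4 V
9.011 kV = 9011 V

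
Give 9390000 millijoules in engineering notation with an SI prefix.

9.39 kilojoules

= 9.39 × 10³ joules; 10³ is kilo.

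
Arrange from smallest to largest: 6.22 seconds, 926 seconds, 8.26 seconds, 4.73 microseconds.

6.22 seconds = 6.22 seconds
926 seconds = 926 seconds
8.26 seconds = 8.26 seconds
4.73 microseconds = 0.00000473 seconds

4.73 microseconds < 6.22 seconds < 8.26 seconds < 926 seconds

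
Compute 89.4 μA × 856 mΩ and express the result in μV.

76.5264 μV

89.4 × 10⁻⁶ × 856 × 10⁻³ = 76526.4 × 10⁻⁹ V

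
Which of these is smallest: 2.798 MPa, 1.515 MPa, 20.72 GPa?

1.515 MPa

2.798 MPa = 2798000 Pa
1.515 MPa = 1515000 Pa
20.72 GPa = 20720000000 Pa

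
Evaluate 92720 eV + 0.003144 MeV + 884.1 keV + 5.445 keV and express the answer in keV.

In keV:
  92720 eV = 92720e-3 keV = 92.72
  0.003144 MeV = 0.003144e3 keV = 3.144
  884.1 keV → 884.1
  5.445 keV → 5.445
Sum: 92.72 + 3.144 + 884.1 + 5.445 = 985.409

985.409 keV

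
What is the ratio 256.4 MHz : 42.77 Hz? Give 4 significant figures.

5995000

(256.4 × 10⁶) / (42.77) = 5.9949 × 10⁶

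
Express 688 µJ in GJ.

micro = 10⁻⁶, giga = 10⁹; factor is 10⁻¹⁵.
688 × 10⁻¹⁵ = 0.000000000000688

0.000000000000688 GJ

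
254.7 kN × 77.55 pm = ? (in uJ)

19.751985 uJ

254.7 × 10³ × 77.55 × 10⁻¹² = 19751.985 × 10⁻⁹ J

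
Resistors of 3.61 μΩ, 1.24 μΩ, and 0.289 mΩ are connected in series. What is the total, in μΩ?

In μΩ:
  3.61 μΩ → 3.61
  1.24 μΩ → 1.24
  0.289 mΩ = 0.289 × 10^3 μΩ = 289
Sum: 3.61 + 1.24 + 289 = 293.85

293.85 μΩ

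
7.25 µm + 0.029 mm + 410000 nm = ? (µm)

In µm:
  7.25 µm → 7.25
  0.029 mm = 0.029 × 10^3 µm = 29
  410000 nm = 410000 × 10^-3 µm = 410
Sum: 7.25 + 29 + 410 = 446.25

446.25 µm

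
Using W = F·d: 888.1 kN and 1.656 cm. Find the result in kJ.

888.1 × 10^3 × 1.656 × 10^-2 = 1470.6936 × 10^1 J

14.706936 kJ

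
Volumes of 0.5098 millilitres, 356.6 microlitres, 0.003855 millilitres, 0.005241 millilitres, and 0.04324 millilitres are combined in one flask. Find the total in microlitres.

In microlitres:
  0.5098 millilitres = 0.5098e3 microlitres = 509.8
  356.6 microlitres → 356.6
  0.003855 millilitres = 0.003855e3 microlitres = 3.855
  0.005241 millilitres = 0.005241e3 microlitres = 5.241
  0.04324 millilitres = 0.04324e3 microlitres = 43.24
Sum: 509.8 + 356.6 + 3.855 + 5.241 + 43.24 = 918.736

918.736 microlitres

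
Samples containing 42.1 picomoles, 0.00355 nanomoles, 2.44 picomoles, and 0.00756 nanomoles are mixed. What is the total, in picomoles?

55.65 picomoles

In picomoles:
  42.1 picomoles → 42.1
  0.00355 nanomoles = 0.00355 × 10³ picomoles = 3.55
  2.44 picomoles → 2.44
  0.00756 nanomoles = 0.00756 × 10³ picomoles = 7.56
Sum: 42.1 + 3.55 + 2.44 + 7.56 = 55.65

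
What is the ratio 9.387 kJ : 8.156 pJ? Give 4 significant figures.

(9.387 × 10^3) / (8.156 × 10^-12) = 1.1509 × 10^15

1151000000000000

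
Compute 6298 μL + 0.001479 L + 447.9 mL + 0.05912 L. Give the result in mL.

514.797 mL

In mL:
  6298 μL = 6298 × 10⁻³ mL = 6.298
  0.001479 L = 0.001479 × 10³ mL = 1.479
  447.9 mL → 447.9
  0.05912 L = 0.05912 × 10³ mL = 59.12
Sum: 6.298 + 1.479 + 447.9 + 59.12 = 514.797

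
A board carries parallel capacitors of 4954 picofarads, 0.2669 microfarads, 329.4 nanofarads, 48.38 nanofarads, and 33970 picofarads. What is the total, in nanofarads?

683.604 nanofarads

In nanofarads:
  4954 picofarads = 4954e-3 nanofarads = 4.954
  0.2669 microfarads = 0.2669e3 nanofarads = 266.9
  329.4 nanofarads → 329.4
  48.38 nanofarads → 48.38
  33970 picofarads = 33970e-3 nanofarads = 33.97
Sum: 4.954 + 266.9 + 329.4 + 48.38 + 33.97 = 683.604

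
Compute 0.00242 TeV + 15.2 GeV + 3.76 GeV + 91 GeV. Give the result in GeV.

In GeV:
  0.00242 TeV = 0.00242 × 10^3 GeV = 2.42
  15.2 GeV → 15.2
  3.76 GeV → 3.76
  91 GeV → 91
Sum: 2.42 + 15.2 + 3.76 + 91 = 112.38

112.38 GeV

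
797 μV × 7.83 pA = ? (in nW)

797e-6 × 7.83e-12 = 6240.51e-18 W

0.00000624051 nW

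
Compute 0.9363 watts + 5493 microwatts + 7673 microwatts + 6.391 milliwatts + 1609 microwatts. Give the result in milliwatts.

957.466 milliwatts

In milliwatts:
  0.9363 watts = 0.9363 × 10³ milliwatts = 936.3
  5493 microwatts = 5493 × 10⁻³ milliwatts = 5.493
  7673 microwatts = 7673 × 10⁻³ milliwatts = 7.673
  6.391 milliwatts → 6.391
  1609 microwatts = 1609 × 10⁻³ milliwatts = 1.609
Sum: 936.3 + 5.493 + 7.673 + 6.391 + 1.609 = 957.466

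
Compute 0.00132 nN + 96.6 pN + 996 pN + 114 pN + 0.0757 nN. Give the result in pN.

In pN:
  0.00132 nN = 0.00132 × 10³ pN = 1.32
  96.6 pN → 96.6
  996 pN → 996
  114 pN → 114
  0.0757 nN = 0.0757 × 10³ pN = 75.7
Sum: 1.32 + 96.6 + 996 + 114 + 75.7 = 1283.62

1283.62 pN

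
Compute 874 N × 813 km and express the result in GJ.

0.710562 GJ

874 × 813 × 10³ = 710562 × 10³ J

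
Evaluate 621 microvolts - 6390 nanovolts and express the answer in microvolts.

In microvolts:
  621 microvolts → 621
  6390 nanovolts = 6390 × 10^-3 microvolts = 6.39
Difference: 621 - 6.39 = 614.61

614.61 microvolts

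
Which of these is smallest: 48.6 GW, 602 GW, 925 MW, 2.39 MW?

2.39 MW

48.6 GW = 48600000000 W
602 GW = 602000000000 W
925 MW = 925000000 W
2.39 MW = 2390000 W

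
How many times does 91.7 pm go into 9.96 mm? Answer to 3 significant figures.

109000000

(9.96e-3) / (91.7e-12) = 0.1086e9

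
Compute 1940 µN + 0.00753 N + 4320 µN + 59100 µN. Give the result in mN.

In mN:
  1940 µN = 1940 × 10⁻³ mN = 1.94
  0.00753 N = 0.00753 × 10³ mN = 7.53
  4320 µN = 4320 × 10⁻³ mN = 4.32
  59100 µN = 59100 × 10⁻³ mN = 59.1
Sum: 1.94 + 7.53 + 4.32 + 59.1 = 72.89

72.89 mN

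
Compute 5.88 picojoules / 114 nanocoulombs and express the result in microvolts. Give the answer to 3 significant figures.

(5.88e-12) / (114e-9) = 0.051579e-3 V

51.6 microvolts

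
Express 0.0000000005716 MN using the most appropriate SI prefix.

= 571.6 × 10⁻⁶ N; 10⁻⁶ is micro.

571.6 µN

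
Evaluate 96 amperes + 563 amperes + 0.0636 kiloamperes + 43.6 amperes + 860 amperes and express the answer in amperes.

1626.2 amperes

In amperes:
  96 amperes → 96
  563 amperes → 563
  0.0636 kiloamperes = 0.0636e3 amperes = 63.6
  43.6 amperes → 43.6
  860 amperes → 860
Sum: 96 + 563 + 63.6 + 43.6 + 860 = 1626.2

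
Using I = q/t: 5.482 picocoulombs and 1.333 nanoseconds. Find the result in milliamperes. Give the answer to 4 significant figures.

(5.482e-12) / (1.333e-9) = 4.11253e-3 A

4.113 milliamperes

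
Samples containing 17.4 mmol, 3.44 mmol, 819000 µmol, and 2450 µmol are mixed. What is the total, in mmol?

842.29 mmol

In mmol:
  17.4 mmol → 17.4
  3.44 mmol → 3.44
  819000 µmol = 819000e-3 mmol = 819
  2450 µmol = 2450e-3 mmol = 2.45
Sum: 17.4 + 3.44 + 819 + 2.45 = 842.29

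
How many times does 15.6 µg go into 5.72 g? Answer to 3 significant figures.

367000

(5.72) / (15.6e-6) = 0.3667e6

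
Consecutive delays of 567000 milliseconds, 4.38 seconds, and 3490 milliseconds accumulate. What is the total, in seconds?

574.87 seconds

In seconds:
  567000 milliseconds = 567000e-3 seconds = 567
  4.38 seconds → 4.38
  3490 milliseconds = 3490e-3 seconds = 3.49
Sum: 567 + 4.38 + 3.49 = 574.87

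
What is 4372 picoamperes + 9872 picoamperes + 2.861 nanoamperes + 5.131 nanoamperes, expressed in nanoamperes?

22.236 nanoamperes

In nanoamperes:
  4372 picoamperes = 4372 × 10^-3 nanoamperes = 4.372
  9872 picoamperes = 9872 × 10^-3 nanoamperes = 9.872
  2.861 nanoamperes → 2.861
  5.131 nanoamperes → 5.131
Sum: 4.372 + 9.872 + 2.861 + 5.131 = 22.236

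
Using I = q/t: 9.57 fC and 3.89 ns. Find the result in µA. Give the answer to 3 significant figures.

(9.57e-15) / (3.89e-9) = 2.4602e-6 A

2.46 µA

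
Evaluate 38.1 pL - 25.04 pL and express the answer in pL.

13.06 pL

In pL:
  38.1 pL → 38.1
  25.04 pL → 25.04
Difference: 38.1 - 25.04 = 13.06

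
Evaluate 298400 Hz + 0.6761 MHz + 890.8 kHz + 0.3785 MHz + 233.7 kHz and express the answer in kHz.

In kHz:
  298400 Hz = 298400 × 10⁻³ kHz = 298.4
  0.6761 MHz = 0.6761 × 10³ kHz = 676.1
  890.8 kHz → 890.8
  0.3785 MHz = 0.3785 × 10³ kHz = 378.5
  233.7 kHz → 233.7
Sum: 298.4 + 676.1 + 890.8 + 378.5 + 233.7 = 2477.5

2477.5 kHz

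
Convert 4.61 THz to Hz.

tera = 10¹², (no prefix) = 10⁰; factor is 10¹².
4.61 × 10¹² = 4610000000000

4610000000000 Hz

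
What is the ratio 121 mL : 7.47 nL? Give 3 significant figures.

(121 × 10⁻³) / (7.47 × 10⁻⁹) = 16.2 × 10⁶

16200000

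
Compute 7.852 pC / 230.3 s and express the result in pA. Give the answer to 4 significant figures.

(7.852 × 10⁻¹²) / (230.3) = 0.0340947 × 10⁻¹² A

0.03409 pA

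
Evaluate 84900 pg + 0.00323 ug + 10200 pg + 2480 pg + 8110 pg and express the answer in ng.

In ng:
  84900 pg = 84900 × 10⁻³ ng = 84.9
  0.00323 ug = 0.00323 × 10³ ng = 3.23
  10200 pg = 10200 × 10⁻³ ng = 10.2
  2480 pg = 2480 × 10⁻³ ng = 2.48
  8110 pg = 8110 × 10⁻³ ng = 8.11
Sum: 84.9 + 3.23 + 10.2 + 2.48 + 8.11 = 108.92

108.92 ng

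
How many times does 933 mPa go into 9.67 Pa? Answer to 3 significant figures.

(9.67) / (933 × 10^-3) = 0.01036 × 10^3

10.4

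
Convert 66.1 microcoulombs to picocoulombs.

micro = 10⁻⁶, pico = 10⁻¹²; factor is 10⁶.
66.1 × 10⁶ = 66100000

66100000 picocoulombs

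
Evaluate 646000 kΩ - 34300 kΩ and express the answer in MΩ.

611.7 MΩ

In MΩ:
  646000 kΩ = 646000e-3 MΩ = 646
  34300 kΩ = 34300e-3 MΩ = 34.3
Difference: 646 - 34.3 = 611.7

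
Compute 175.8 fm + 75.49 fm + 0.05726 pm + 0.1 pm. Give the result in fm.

In fm:
  175.8 fm → 175.8
  75.49 fm → 75.49
  0.05726 pm = 0.05726e3 fm = 57.26
  0.1 pm = 0.1e3 fm = 100
Sum: 175.8 + 75.49 + 57.26 + 100 = 408.55

408.55 fm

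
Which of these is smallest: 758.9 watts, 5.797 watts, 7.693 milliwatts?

7.693 milliwatts

758.9 watts = 758.9 watts
5.797 watts = 5.797 watts
7.693 milliwatts = 0.007693 watts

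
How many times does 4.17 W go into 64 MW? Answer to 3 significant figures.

(64 × 10^6) / (4.17) = 15.35 × 10^6

15300000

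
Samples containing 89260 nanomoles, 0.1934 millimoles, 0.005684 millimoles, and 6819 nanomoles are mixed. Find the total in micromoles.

295.163 micromoles

In micromoles:
  89260 nanomoles = 89260e-3 micromoles = 89.26
  0.1934 millimoles = 0.1934e3 micromoles = 193.4
  0.005684 millimoles = 0.005684e3 micromoles = 5.684
  6819 nanomoles = 6819e-3 micromoles = 6.819
Sum: 89.26 + 193.4 + 5.684 + 6.819 = 295.163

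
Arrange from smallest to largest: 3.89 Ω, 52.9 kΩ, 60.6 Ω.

3.89 Ω < 60.6 Ω < 52.9 kΩ

3.89 Ω = 3.89 Ω
52.9 kΩ = 52900 Ω
60.6 Ω = 60.6 Ω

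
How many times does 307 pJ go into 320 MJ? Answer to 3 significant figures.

1040000000000000000

(320e6) / (307e-12) = 1.042e18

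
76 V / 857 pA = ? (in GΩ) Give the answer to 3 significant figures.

(76) / (857e-12) = 0.088681e12 Ω

88.7 GΩ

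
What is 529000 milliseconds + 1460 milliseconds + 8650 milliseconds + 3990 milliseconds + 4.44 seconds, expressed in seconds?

547.54 seconds

In seconds:
  529000 milliseconds = 529000e-3 seconds = 529
  1460 milliseconds = 1460e-3 seconds = 1.46
  8650 milliseconds = 8650e-3 seconds = 8.65
  3990 milliseconds = 3990e-3 seconds = 3.99
  4.44 seconds → 4.44
Sum: 529 + 1.46 + 8.65 + 3.99 + 4.44 = 547.54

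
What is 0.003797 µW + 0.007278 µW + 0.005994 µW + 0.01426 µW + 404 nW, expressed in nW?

435.329 nW

In nW:
  0.003797 µW = 0.003797 × 10³ nW = 3.797
  0.007278 µW = 0.007278 × 10³ nW = 7.278
  0.005994 µW = 0.005994 × 10³ nW = 5.994
  0.01426 µW = 0.01426 × 10³ nW = 14.26
  404 nW → 404
Sum: 3.797 + 7.278 + 5.994 + 14.26 + 404 = 435.329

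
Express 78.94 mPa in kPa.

milli = 1e-3, kilo = 1e3; factor is 1e-6.
78.94 × 1e-6 = 0.00007894

0.00007894 kPa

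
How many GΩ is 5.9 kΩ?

kilo = 10³, giga = 10⁹; factor is 10⁻⁶.
5.9 × 10⁻⁶ = 0.0000059

0.0000059 GΩ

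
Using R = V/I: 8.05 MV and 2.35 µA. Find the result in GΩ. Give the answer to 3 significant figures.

(8.05 × 10^6) / (2.35 × 10^-6) = 3.4255 × 10^12 Ω

3430 GΩ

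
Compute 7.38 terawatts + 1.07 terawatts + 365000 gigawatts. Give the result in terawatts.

In terawatts:
  7.38 terawatts → 7.38
  1.07 terawatts → 1.07
  365000 gigawatts = 365000 × 10^-3 terawatts = 365
Sum: 7.38 + 1.07 + 365 = 373.45

373.45 terawatts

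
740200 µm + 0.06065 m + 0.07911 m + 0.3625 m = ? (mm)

In mm:
  740200 µm = 740200 × 10⁻³ mm = 740.2
  0.06065 m = 0.06065 × 10³ mm = 60.65
  0.07911 m = 0.07911 × 10³ mm = 79.11
  0.3625 m = 0.3625 × 10³ mm = 362.5
Sum: 740.2 + 60.65 + 79.11 + 362.5 = 1242.46

1242.46 mm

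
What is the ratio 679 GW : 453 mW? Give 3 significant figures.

(679e9) / (453e-3) = 1.499e12

1500000000000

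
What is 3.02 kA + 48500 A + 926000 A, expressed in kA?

977.52 kA

In kA:
  3.02 kA → 3.02
  48500 A = 48500 × 10^-3 kA = 48.5
  926000 A = 926000 × 10^-3 kA = 926
Sum: 3.02 + 48.5 + 926 = 977.52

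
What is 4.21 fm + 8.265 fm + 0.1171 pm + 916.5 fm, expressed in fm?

1046.075 fm

In fm:
  4.21 fm → 4.21
  8.265 fm → 8.265
  0.1171 pm = 0.1171 × 10^3 fm = 117.1
  916.5 fm → 916.5
Sum: 4.21 + 8.265 + 117.1 + 916.5 = 1046.075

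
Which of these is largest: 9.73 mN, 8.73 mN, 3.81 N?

3.81 N

9.73 mN = 0.00973 N
8.73 mN = 0.00873 N
3.81 N = 3.81 N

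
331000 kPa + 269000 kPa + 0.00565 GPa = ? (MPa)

605.65 MPa

In MPa:
  331000 kPa = 331000 × 10⁻³ MPa = 331
  269000 kPa = 269000 × 10⁻³ MPa = 269
  0.00565 GPa = 0.00565 × 10³ MPa = 5.65
Sum: 331 + 269 + 5.65 = 605.65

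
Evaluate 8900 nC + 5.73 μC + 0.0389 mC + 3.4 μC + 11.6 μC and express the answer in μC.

68.53 μC

In μC:
  8900 nC = 8900 × 10^-3 μC = 8.9
  5.73 μC → 5.73
  0.0389 mC = 0.0389 × 10^3 μC = 38.9
  3.4 μC → 3.4
  11.6 μC → 11.6
Sum: 8.9 + 5.73 + 38.9 + 3.4 + 11.6 = 68.53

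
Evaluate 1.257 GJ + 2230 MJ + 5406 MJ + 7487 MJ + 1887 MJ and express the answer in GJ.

In GJ:
  1.257 GJ → 1.257
  2230 MJ = 2230 × 10^-3 GJ = 2.23
  5406 MJ = 5406 × 10^-3 GJ = 5.406
  7487 MJ = 7487 × 10^-3 GJ = 7.487
  1887 MJ = 1887 × 10^-3 GJ = 1.887
Sum: 1.257 + 2.23 + 5.406 + 7.487 + 1.887 = 18.267

18.267 GJ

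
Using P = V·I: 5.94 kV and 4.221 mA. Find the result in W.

5.94e3 × 4.221e-3 = 25.07274 W

25.07274 W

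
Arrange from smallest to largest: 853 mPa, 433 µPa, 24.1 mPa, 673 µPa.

433 µPa < 673 µPa < 24.1 mPa < 853 mPa

853 mPa = 0.853 Pa
433 µPa = 0.000433 Pa
24.1 mPa = 0.0241 Pa
673 µPa = 0.000673 Pa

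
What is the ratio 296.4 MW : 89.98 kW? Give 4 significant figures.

(296.4e6) / (89.98e3) = 3.2941e3

3294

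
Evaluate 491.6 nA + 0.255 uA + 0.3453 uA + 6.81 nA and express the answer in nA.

In nA:
  491.6 nA → 491.6
  0.255 uA = 0.255 × 10³ nA = 255
  0.3453 uA = 0.3453 × 10³ nA = 345.3
  6.81 nA → 6.81
Sum: 491.6 + 255 + 345.3 + 6.81 = 1098.71

1098.71 nA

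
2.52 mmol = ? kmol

0.00000252 kmol

milli = 10⁻³, kilo = 10³; factor is 10⁻⁶.
2.52 × 10⁻⁶ = 0.00000252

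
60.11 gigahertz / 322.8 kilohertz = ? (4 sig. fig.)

(60.11 × 10⁹) / (322.8 × 10³) = 0.18621 × 10⁶

186200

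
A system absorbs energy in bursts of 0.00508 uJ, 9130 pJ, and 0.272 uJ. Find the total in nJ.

In nJ:
  0.00508 uJ = 0.00508e3 nJ = 5.08
  9130 pJ = 9130e-3 nJ = 9.13
  0.272 uJ = 0.272e3 nJ = 272
Sum: 5.08 + 9.13 + 272 = 286.21

286.21 nJ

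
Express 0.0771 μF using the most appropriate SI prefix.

77.1 nF

= 77.1 × 10⁻⁹ F; 10⁻⁹ is nano.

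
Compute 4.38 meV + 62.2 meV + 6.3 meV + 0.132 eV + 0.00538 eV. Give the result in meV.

210.26 meV

In meV:
  4.38 meV → 4.38
  62.2 meV → 62.2
  6.3 meV → 6.3
  0.132 eV = 0.132e3 meV = 132
  0.00538 eV = 0.00538e3 meV = 5.38
Sum: 4.38 + 62.2 + 6.3 + 132 + 5.38 = 210.26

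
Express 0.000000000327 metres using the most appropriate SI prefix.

= 327e-12 metres; 1e-12 is pico.

327 picometres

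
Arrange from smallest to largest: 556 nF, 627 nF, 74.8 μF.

556 nF < 627 nF < 74.8 μF

556 nF = 0.000000556 F
627 nF = 0.000000627 F
74.8 μF = 0.0000748 F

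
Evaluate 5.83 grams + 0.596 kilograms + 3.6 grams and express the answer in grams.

In grams:
  5.83 grams → 5.83
  0.596 kilograms = 0.596 × 10^3 grams = 596
  3.6 grams → 3.6
Sum: 5.83 + 596 + 3.6 = 605.43

605.43 grams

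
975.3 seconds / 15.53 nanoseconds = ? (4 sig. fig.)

(975.3) / (15.53e-9) = 62.801e9

62800000000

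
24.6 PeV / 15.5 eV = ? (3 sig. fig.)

(24.6 × 10¹⁵) / (15.5) = 1.587 × 10¹⁵

1590000000000000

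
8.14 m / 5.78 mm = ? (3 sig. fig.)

(8.14) / (5.78e-3) = 1.408e3

1410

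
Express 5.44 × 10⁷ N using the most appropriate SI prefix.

54.4 MN

= 54.4 × 10⁶ N; 10⁶ is mega.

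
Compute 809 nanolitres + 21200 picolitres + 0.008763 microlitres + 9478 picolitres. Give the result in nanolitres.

In nanolitres:
  809 nanolitres → 809
  21200 picolitres = 21200e-3 nanolitres = 21.2
  0.008763 microlitres = 0.008763e3 nanolitres = 8.763
  9478 picolitres = 9478e-3 nanolitres = 9.478
Sum: 809 + 21.2 + 8.763 + 9.478 = 848.441

848.441 nanolitres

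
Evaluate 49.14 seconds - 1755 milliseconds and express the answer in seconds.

In seconds:
  49.14 seconds → 49.14
  1755 milliseconds = 1755 × 10⁻³ seconds = 1.755
Difference: 49.14 - 1.755 = 47.385

47.385 seconds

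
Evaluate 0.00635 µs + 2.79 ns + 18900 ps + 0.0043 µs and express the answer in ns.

32.34 ns

In ns:
  0.00635 µs = 0.00635 × 10^3 ns = 6.35
  2.79 ns → 2.79
  18900 ps = 18900 × 10^-3 ns = 18.9
  0.0043 µs = 0.0043 × 10^3 ns = 4.3
Sum: 6.35 + 2.79 + 18.9 + 4.3 = 32.34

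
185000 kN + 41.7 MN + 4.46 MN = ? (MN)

In MN:
  185000 kN = 185000 × 10⁻³ MN = 185
  41.7 MN → 41.7
  4.46 MN → 4.46
Sum: 185 + 41.7 + 4.46 = 231.16

231.16 MN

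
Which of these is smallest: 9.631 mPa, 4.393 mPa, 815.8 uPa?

9.631 mPa = 0.009631 Pa
4.393 mPa = 0.004393 Pa
815.8 uPa = 0.0008158 Pa

815.8 uPa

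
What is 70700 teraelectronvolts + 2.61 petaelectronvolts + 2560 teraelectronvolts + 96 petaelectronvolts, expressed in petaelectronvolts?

In petaelectronvolts:
  70700 teraelectronvolts = 70700 × 10^-3 petaelectronvolts = 70.7
  2.61 petaelectronvolts → 2.61
  2560 teraelectronvolts = 2560 × 10^-3 petaelectronvolts = 2.56
  96 petaelectronvolts → 96
Sum: 70.7 + 2.61 + 2.56 + 96 = 171.87

171.87 petaelectronvolts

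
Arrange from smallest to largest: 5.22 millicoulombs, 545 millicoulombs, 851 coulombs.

5.22 millicoulombs < 545 millicoulombs < 851 coulombs

5.22 millicoulombs = 0.00522 coulombs
545 millicoulombs = 0.545 coulombs
851 coulombs = 851 coulombs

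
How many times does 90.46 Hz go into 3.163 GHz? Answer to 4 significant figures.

(3.163e9) / (90.46) = 0.034966e9

34970000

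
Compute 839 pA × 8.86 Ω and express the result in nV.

7.43354 nV

839e-12 × 8.86 = 7433.54e-12 V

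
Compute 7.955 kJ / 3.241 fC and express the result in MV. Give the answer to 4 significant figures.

2454000000000 MV

(7.955 × 10^3) / (3.241 × 10^-15) = 2.45449 × 10^18 V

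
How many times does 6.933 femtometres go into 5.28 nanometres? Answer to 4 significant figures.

761600

(5.28 × 10^-9) / (6.933 × 10^-15) = 0.76158 × 10^6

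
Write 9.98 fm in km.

femto = 10^-15, kilo = 10^3; factor is 10^-18.
9.98 × 10^-18 = 0.00000000000000000998

0.00000000000000000998 km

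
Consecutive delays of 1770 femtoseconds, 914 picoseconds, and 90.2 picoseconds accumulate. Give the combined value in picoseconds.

In picoseconds:
  1770 femtoseconds = 1770e-3 picoseconds = 1.77
  914 picoseconds → 914
  90.2 picoseconds → 90.2
Sum: 1.77 + 914 + 90.2 = 1005.97

1005.97 picoseconds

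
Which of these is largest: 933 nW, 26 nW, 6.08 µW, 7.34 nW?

933 nW = 0.000000933 W
26 nW = 0.000000026 W
6.08 µW = 0.00000608 W
7.34 nW = 0.00000000734 W

6.08 µW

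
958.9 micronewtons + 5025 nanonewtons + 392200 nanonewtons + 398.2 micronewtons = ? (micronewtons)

1754.325 micronewtons

In micronewtons:
  958.9 micronewtons → 958.9
  5025 nanonewtons = 5025 × 10⁻³ micronewtons = 5.025
  392200 nanonewtons = 392200 × 10⁻³ micronewtons = 392.2
  398.2 micronewtons → 398.2
Sum: 958.9 + 5.025 + 392.2 + 398.2 = 1754.325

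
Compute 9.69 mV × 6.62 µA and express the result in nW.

64.1478 nW

9.69e-3 × 6.62e-6 = 64.1478e-9 W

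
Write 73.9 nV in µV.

nano = 10^-9, micro = 10^-6; factor is 10^-3.
73.9 × 10^-3 = 0.0739

0.0739 µV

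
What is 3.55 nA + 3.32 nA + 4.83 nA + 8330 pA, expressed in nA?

In nA:
  3.55 nA → 3.55
  3.32 nA → 3.32
  4.83 nA → 4.83
  8330 pA = 8330 × 10⁻³ nA = 8.33
Sum: 3.55 + 3.32 + 4.83 + 8.33 = 20.03

20.03 nA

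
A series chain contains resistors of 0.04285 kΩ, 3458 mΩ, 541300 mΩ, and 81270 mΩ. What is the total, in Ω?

In Ω:
  0.04285 kΩ = 0.04285 × 10^3 Ω = 42.85
  3458 mΩ = 3458 × 10^-3 Ω = 3.458
  541300 mΩ = 541300 × 10^-3 Ω = 541.3
  81270 mΩ = 81270 × 10^-3 Ω = 81.27
Sum: 42.85 + 3.458 + 541.3 + 81.27 = 668.878

668.878 Ω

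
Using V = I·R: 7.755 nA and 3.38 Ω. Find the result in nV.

7.755 × 10^-9 × 3.38 = 26.2119 × 10^-9 V

26.2119 nV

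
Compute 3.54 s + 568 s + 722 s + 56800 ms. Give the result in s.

In s:
  3.54 s → 3.54
  568 s → 568
  722 s → 722
  56800 ms = 56800e-3 s = 56.8
Sum: 3.54 + 568 + 722 + 56.8 = 1350.34

1350.34 s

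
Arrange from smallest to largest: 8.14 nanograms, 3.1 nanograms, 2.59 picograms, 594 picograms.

8.14 nanograms = 0.00000000814 grams
3.1 nanograms = 0.0000000031 grams
2.59 picograms = 0.00000000000259 grams
594 picograms = 0.000000000594 grams

2.59 picograms < 594 picograms < 3.1 nanograms < 8.14 nanograms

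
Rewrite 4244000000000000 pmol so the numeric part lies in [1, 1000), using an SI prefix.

4.244 kmol

= 4.244 × 10³ mol; 10³ is kilo.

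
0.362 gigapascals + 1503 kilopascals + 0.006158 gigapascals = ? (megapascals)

In megapascals:
  0.362 gigapascals = 0.362 × 10^3 megapascals = 362
  1503 kilopascals = 1503 × 10^-3 megapascals = 1.503
  0.006158 gigapascals = 0.006158 × 10^3 megapascals = 6.158
Sum: 362 + 1.503 + 6.158 = 369.661

369.661 megapascals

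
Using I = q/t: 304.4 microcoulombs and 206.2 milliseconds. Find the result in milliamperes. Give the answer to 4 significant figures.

1.476 milliamperes

(304.4 × 10⁻⁶) / (206.2 × 10⁻³) = 1.47624 × 10⁻³ A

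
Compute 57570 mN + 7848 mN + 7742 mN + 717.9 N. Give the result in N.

In N:
  57570 mN = 57570 × 10^-3 N = 57.57
  7848 mN = 7848 × 10^-3 N = 7.848
  7742 mN = 7742 × 10^-3 N = 7.742
  717.9 N → 717.9
Sum: 57.57 + 7.848 + 7.742 + 717.9 = 791.06

791.06 N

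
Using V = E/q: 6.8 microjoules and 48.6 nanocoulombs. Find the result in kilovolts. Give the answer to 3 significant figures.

0.140 kilovolts

(6.8 × 10⁻⁶) / (48.6 × 10⁻⁹) = 0.13992 × 10³ V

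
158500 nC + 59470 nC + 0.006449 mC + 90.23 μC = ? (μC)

In μC:
  158500 nC = 158500 × 10^-3 μC = 158.5
  59470 nC = 59470 × 10^-3 μC = 59.47
  0.006449 mC = 0.006449 × 10^3 μC = 6.449
  90.23 μC → 90.23
Sum: 158.5 + 59.47 + 6.449 + 90.23 = 314.649

314.649 μC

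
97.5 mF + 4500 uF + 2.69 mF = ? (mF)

In mF:
  97.5 mF → 97.5
  4500 uF = 4500e-3 mF = 4.5
  2.69 mF → 2.69
Sum: 97.5 + 4.5 + 2.69 = 104.69

104.69 mF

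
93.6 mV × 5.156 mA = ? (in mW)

0.4826016 mW

93.6 × 10^-3 × 5.156 × 10^-3 = 482.6016 × 10^-6 W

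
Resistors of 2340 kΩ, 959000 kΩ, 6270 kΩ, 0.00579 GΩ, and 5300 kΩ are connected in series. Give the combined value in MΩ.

978.7 MΩ

In MΩ:
  2340 kΩ = 2340e-3 MΩ = 2.34
  959000 kΩ = 959000e-3 MΩ = 959
  6270 kΩ = 6270e-3 MΩ = 6.27
  0.00579 GΩ = 0.00579e3 MΩ = 5.79
  5300 kΩ = 5300e-3 MΩ = 5.3
Sum: 2.34 + 959 + 6.27 + 5.79 + 5.3 = 978.7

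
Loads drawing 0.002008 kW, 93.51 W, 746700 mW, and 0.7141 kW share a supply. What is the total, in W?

1556.318 W

In W:
  0.002008 kW = 0.002008 × 10³ W = 2.008
  93.51 W → 93.51
  746700 mW = 746700 × 10⁻³ W = 746.7
  0.7141 kW = 0.7141 × 10³ W = 714.1
Sum: 2.008 + 93.51 + 746.7 + 714.1 = 1556.318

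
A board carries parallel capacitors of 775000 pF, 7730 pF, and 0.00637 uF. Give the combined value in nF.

In nF:
  775000 pF = 775000 × 10⁻³ nF = 775
  7730 pF = 7730 × 10⁻³ nF = 7.73
  0.00637 uF = 0.00637 × 10³ nF = 6.37
Sum: 775 + 7.73 + 6.37 = 789.1

789.1 nF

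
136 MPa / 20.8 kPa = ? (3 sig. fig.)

(136 × 10⁶) / (20.8 × 10³) = 6.538 × 10³

6540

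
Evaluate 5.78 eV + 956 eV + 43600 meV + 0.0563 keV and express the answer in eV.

In eV:
  5.78 eV → 5.78
  956 eV → 956
  43600 meV = 43600 × 10^-3 eV = 43.6
  0.0563 keV = 0.0563 × 10^3 eV = 56.3
Sum: 5.78 + 956 + 43.6 + 56.3 = 1061.68

1061.68 eV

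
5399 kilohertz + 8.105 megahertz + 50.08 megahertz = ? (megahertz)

In megahertz:
  5399 kilohertz = 5399 × 10^-3 megahertz = 5.399
  8.105 megahertz → 8.105
  50.08 megahertz → 50.08
Sum: 5.399 + 8.105 + 50.08 = 63.584

63.584 megahertz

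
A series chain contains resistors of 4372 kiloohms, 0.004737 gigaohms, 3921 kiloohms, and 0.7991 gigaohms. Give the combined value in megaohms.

812.13 megaohms

In megaohms:
  4372 kiloohms = 4372 × 10⁻³ megaohms = 4.372
  0.004737 gigaohms = 0.004737 × 10³ megaohms = 4.737
  3921 kiloohms = 3921 × 10⁻³ megaohms = 3.921
  0.7991 gigaohms = 0.7991 × 10³ megaohms = 799.1
Sum: 4.372 + 4.737 + 3.921 + 799.1 = 812.13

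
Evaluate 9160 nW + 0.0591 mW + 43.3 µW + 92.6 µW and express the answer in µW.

In µW:
  9160 nW = 9160 × 10^-3 µW = 9.16
  0.0591 mW = 0.0591 × 10^3 µW = 59.1
  43.3 µW → 43.3
  92.6 µW → 92.6
Sum: 9.16 + 59.1 + 43.3 + 92.6 = 204.16

204.16 µW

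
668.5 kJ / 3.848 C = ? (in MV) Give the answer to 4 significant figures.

0.1737 MV

(668.5 × 10³) / (3.848) = 173.727 × 10³ V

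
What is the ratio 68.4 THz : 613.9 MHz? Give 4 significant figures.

111400

(68.4 × 10^12) / (613.9 × 10^6) = 0.11142 × 10^6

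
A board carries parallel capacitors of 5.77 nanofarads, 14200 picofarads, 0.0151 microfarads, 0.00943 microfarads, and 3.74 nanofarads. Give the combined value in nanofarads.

48.24 nanofarads

In nanofarads:
  5.77 nanofarads → 5.77
  14200 picofarads = 14200 × 10^-3 nanofarads = 14.2
  0.0151 microfarads = 0.0151 × 10^3 nanofarads = 15.1
  0.00943 microfarads = 0.00943 × 10^3 nanofarads = 9.43
  3.74 nanofarads → 3.74
Sum: 5.77 + 14.2 + 15.1 + 9.43 + 3.74 = 48.24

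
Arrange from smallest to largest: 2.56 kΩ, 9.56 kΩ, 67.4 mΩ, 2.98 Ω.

2.56 kΩ = 2560 Ω
9.56 kΩ = 9560 Ω
67.4 mΩ = 0.0674 Ω
2.98 Ω = 2.98 Ω

67.4 mΩ < 2.98 Ω < 2.56 kΩ < 9.56 kΩ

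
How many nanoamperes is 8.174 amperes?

8174000000 nanoamperes

(no prefix) = 10^0, nano = 10^-9; factor is 10^9.
8.174 × 10^9 = 8174000000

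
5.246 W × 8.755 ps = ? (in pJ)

45.92873 pJ

5.246 × 8.755 × 10^-12 = 45.92873 × 10^-12 J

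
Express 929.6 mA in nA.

milli = 1e-3, nano = 1e-9; factor is 1e6.
929.6 × 1e6 = 929600000

929600000 nA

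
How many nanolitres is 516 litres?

516000000000 nanolitres

(no prefix) = 10⁰, nano = 10⁻⁹; factor is 10⁹.
516 × 10⁹ = 516000000000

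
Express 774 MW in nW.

mega = 1e6, nano = 1e-9; factor is 1e15.
774 × 1e15 = 774000000000000000

774000000000000000 nW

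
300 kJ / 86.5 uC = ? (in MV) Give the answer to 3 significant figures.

(300e3) / (86.5e-6) = 3.4682e9 V

3470 MV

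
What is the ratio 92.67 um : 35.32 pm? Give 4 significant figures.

2624000

(92.67e-6) / (35.32e-12) = 2.6237e6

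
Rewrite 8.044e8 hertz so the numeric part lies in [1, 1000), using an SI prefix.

= 804.4e6 hertz; 1e6 is mega.

804.4 megahertz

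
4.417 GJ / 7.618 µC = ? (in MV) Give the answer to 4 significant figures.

579800000 MV

(4.417e9) / (7.618e-6) = 0.579811e15 V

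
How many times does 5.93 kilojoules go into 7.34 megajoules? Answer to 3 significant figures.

1240

(7.34 × 10^6) / (5.93 × 10^3) = 1.238 × 10^3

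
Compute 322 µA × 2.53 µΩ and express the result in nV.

0.81466 nV

322e-6 × 2.53e-6 = 814.66e-12 V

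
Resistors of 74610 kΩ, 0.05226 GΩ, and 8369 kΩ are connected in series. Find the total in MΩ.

In MΩ:
  74610 kΩ = 74610e-3 MΩ = 74.61
  0.05226 GΩ = 0.05226e3 MΩ = 52.26
  8369 kΩ = 8369e-3 MΩ = 8.369
Sum: 74.61 + 52.26 + 8.369 = 135.239

135.239 MΩ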